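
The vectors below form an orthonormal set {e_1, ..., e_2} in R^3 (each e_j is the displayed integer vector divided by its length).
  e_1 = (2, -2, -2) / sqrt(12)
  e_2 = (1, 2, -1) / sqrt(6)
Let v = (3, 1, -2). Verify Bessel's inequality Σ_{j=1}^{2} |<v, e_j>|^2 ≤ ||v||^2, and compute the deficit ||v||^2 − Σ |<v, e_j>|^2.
Σ |<v, e_j>|^2 = 27/2; ||v||^2 = 14; deficit = 1/2

Write each e_j = u_j / sqrt(<u_j, u_j>) where u_j is the displayed integer vector. Then <v, e_j> = <v, u_j> / sqrt(<u_j, u_j>), so |<v, e_j>|^2 = <v, u_j>^2 / <u_j, u_j>.
Coefficients: <v, e_1> = 8/sqrt(12), <v, e_2> = 7/sqrt(6).
Square and sum: Σ |<v, e_j>|^2 = 27/2.
Compute ||v||^2 = v·v = 14.
Deficit = 14 − 27/2 = 1/2 ≥ 0, confirming Bessel's inequality. (The deficit equals ||v − Σ <v,e_j> e_j||^2, the squared distance from v to span{e_j}.)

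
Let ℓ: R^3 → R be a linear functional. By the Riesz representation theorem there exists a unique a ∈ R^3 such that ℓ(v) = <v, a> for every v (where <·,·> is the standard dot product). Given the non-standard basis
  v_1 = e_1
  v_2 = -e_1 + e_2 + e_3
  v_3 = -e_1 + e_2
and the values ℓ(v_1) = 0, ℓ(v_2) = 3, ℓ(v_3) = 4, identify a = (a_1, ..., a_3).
a = (0, 4, -1)

Write a = (a_1, ..., a_3) in the standard basis. For each basis vector v_i, ℓ(v_i) = <v_i, a> is a linear equation in the a_j's. Collect the n equations into a matrix system V a = ℓ, where row i of V is v_i (expressed in the standard basis). Since V is invertible (lower-triangular with 1s on the diagonal, up to permutation), solve by back-substitution:
  V =
[[1, 0, 0],
 [-1, 1, 1],
 [-1, 1, 0]]
  V a = (0, 3, 4)
Solving gives a = (0, 4, -1).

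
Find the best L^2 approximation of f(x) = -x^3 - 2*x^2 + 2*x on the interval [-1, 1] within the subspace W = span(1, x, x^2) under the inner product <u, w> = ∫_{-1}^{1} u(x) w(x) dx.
g(x) = -2*x^2 + 7*x/5

The best approximation g ∈ W is the orthogonal projection of f onto W. Writing g = a_0 + a_1 x + a_2 x^2, the coefficients solve the normal equations G · a = b where
  G_{ij} = <φ_i, φ_j> and b_i = <f, φ_i>, with φ_0 = 1, φ_1 = x, φ_2 = x^2.
G =
  [2, 0, 2/3]
  [0, 2/3, 0]
  [2/3, 0, 2/5],
b = (-4/3, 14/15, -4/5).
Solving gives a_0 = 0, a_1 = 7/5, a_2 = -2, so
  g(x) = -2*x^2 + 7*x/5.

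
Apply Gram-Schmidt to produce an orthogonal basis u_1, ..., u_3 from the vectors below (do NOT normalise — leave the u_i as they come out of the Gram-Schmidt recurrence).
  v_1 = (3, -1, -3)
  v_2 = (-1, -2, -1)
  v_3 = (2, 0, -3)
Orthogonal basis:
  u_1 = (3, -1, -3)
  u_2 = (-25/19, -36/19, -13/19)
  u_3 = (-1/2, 3/5, -7/10)

Apply the Gram-Schmidt recurrence
  u_1 = v_1
  u_i = v_i − Σ_{j<i} ((v_i · u_j) / (u_j · u_j)) · u_j.

Step by step this gives:
  u_1 = (3, -1, -3)
  u_2 = (-25/19, -36/19, -13/19)
  u_3 = (-1/2, 3/5, -7/10)

Orthogonality check:
  u_2 · u_1 = 0 (should be 0)
  u_3 · u_1 = 0 (should be 0)
  u_3 · u_2 = 0 (should be 0)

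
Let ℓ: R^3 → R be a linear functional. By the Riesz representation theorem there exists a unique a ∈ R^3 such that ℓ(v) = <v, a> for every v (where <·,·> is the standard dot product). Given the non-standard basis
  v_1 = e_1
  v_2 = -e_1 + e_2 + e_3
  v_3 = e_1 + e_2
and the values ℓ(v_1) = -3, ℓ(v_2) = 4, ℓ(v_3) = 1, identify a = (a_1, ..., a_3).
a = (-3, 4, -3)

Write a = (a_1, ..., a_3) in the standard basis. For each basis vector v_i, ℓ(v_i) = <v_i, a> is a linear equation in the a_j's. Collect the n equations into a matrix system V a = ℓ, where row i of V is v_i (expressed in the standard basis). Since V is invertible (lower-triangular with 1s on the diagonal, up to permutation), solve by back-substitution:
  V =
[[1, 0, 0],
 [-1, 1, 1],
 [1, 1, 0]]
  V a = (-3, 4, 1)
Solving gives a = (-3, 4, -3).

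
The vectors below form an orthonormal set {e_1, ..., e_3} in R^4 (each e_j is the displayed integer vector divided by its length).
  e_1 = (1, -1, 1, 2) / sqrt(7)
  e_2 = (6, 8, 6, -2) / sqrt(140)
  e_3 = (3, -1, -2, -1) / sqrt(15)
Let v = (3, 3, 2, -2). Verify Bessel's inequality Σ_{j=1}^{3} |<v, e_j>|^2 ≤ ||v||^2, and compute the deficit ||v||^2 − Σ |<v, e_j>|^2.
Σ |<v, e_j>|^2 = 77/3; ||v||^2 = 26; deficit = 1/3

Write each e_j = u_j / sqrt(<u_j, u_j>) where u_j is the displayed integer vector. Then <v, e_j> = <v, u_j> / sqrt(<u_j, u_j>), so |<v, e_j>|^2 = <v, u_j>^2 / <u_j, u_j>.
Coefficients: <v, e_1> = -2/sqrt(7), <v, e_2> = 58/sqrt(140), <v, e_3> = 4/sqrt(15).
Square and sum: Σ |<v, e_j>|^2 = 77/3.
Compute ||v||^2 = v·v = 26.
Deficit = 26 − 77/3 = 1/3 ≥ 0, confirming Bessel's inequality. (The deficit equals ||v − Σ <v,e_j> e_j||^2, the squared distance from v to span{e_j}.)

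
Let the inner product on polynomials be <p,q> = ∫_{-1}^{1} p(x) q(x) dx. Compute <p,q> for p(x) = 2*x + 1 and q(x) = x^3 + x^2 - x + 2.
<p,q> = 62/15

Expand the product: p(x)·q(x) = 2*x^4 + 3*x^3 - x^2 + 3*x + 2.
∫_{-1}^{1} of each monomial x^k gives [2/(k+1) if k even, 0 if k odd]. Integrating term-by-term (or equivalently evaluating the antiderivative F(x) = 2*x^5/5 + 3*x^4/4 - x^3/3 + 3*x^2/2 + 2*x at the endpoints):
  F(1) − F(−1) = 259/60 − (11/60) = 62/15.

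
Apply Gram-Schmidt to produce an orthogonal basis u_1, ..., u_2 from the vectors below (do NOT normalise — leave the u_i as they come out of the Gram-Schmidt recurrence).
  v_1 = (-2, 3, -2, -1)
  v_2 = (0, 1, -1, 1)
Orthogonal basis:
  u_1 = (-2, 3, -2, -1)
  u_2 = (4/9, 1/3, -5/9, 11/9)

Apply the Gram-Schmidt recurrence
  u_1 = v_1
  u_i = v_i − Σ_{j<i} ((v_i · u_j) / (u_j · u_j)) · u_j.

Step by step this gives:
  u_1 = (-2, 3, -2, -1)
  u_2 = (4/9, 1/3, -5/9, 11/9)

Orthogonality check:
  u_2 · u_1 = 0 (should be 0)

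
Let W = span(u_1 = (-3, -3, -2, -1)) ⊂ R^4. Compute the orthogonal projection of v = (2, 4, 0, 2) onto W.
proj_W(v) = (60/23, 60/23, 40/23, 20/23)

Set up U = [u_1 | ... | u_1] ∈ R^(4×1). The projector onto W = col(U) is P = U (U^T U)^(-1) U^T.
Compute U^T U =
  [23],
and U^T v = (-20).
Solve U^T U · c = U^T v for the coefficients: c = (-20/23). The projection is proj_W(v) = U c.
Check: (v - proj_W(v)) · u_1 = 0  (should be 0).
Result: proj_W(v) = (60/23, 60/23, 40/23, 20/23).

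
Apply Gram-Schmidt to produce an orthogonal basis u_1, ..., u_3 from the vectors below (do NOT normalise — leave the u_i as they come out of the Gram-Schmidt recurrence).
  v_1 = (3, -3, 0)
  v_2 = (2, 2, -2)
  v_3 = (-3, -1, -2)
Orthogonal basis:
  u_1 = (3, -3, 0)
  u_2 = (2, 2, -2)
  u_3 = (-4/3, -4/3, -8/3)

Apply the Gram-Schmidt recurrence
  u_1 = v_1
  u_i = v_i − Σ_{j<i} ((v_i · u_j) / (u_j · u_j)) · u_j.

Step by step this gives:
  u_1 = (3, -3, 0)
  u_2 = (2, 2, -2)
  u_3 = (-4/3, -4/3, -8/3)

Orthogonality check:
  u_2 · u_1 = 0 (should be 0)
  u_3 · u_1 = 0 (should be 0)
  u_3 · u_2 = 0 (should be 0)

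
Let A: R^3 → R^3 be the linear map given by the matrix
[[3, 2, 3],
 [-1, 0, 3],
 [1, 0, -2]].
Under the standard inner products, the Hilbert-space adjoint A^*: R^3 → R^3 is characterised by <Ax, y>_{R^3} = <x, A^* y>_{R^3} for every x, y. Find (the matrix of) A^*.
A^* = A^T =
[[3, -1, 1],
 [2, 0, 0],
 [3, 3, -2]]

For real matrices with standard dot products, the defining identity <Ax, y> = <x, A^* y> gives (Ax)^T y = x^T (A^*) y, i.e. x^T A^T y = x^T (A^*) y. Since this holds for all x, y, we must have A^* = A^T. Therefore
A^* =
[[3, -1, 1],
 [2, 0, 0],
 [3, 3, -2]].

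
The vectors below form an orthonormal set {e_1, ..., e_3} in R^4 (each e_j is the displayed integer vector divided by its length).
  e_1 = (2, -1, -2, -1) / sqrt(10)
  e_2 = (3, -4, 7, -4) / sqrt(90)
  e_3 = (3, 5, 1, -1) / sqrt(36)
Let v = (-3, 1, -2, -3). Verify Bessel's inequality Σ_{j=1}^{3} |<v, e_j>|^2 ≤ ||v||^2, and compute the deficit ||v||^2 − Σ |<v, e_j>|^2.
Σ |<v, e_j>|^2 = 11/4; ||v||^2 = 23; deficit = 81/4

Write each e_j = u_j / sqrt(<u_j, u_j>) where u_j is the displayed integer vector. Then <v, e_j> = <v, u_j> / sqrt(<u_j, u_j>), so |<v, e_j>|^2 = <v, u_j>^2 / <u_j, u_j>.
Coefficients: <v, e_1> = 0/sqrt(10), <v, e_2> = -15/sqrt(90), <v, e_3> = -3/sqrt(36).
Square and sum: Σ |<v, e_j>|^2 = 11/4.
Compute ||v||^2 = v·v = 23.
Deficit = 23 − 11/4 = 81/4 ≥ 0, confirming Bessel's inequality. (The deficit equals ||v − Σ <v,e_j> e_j||^2, the squared distance from v to span{e_j}.)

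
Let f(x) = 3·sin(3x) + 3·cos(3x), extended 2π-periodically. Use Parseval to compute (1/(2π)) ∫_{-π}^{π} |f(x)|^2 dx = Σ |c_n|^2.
Σ |c_n|^2 = 9

Expand |f|^2 and use orthogonality of {sin(nx), cos(mx)} on [-π, π]:
  ∫_{-π}^{π} sin(nx)^2 dx = π, ∫ cos(mx)^2 dx = π, and cross terms integrate to 0.
So ∫_{-π}^{π} f(x)^2 dx = 3^2 · π + 3^2 · π = (9 + 9)π.
Divide by 2π: (9 + 9)/2 = 9.
By Parseval, this equals Σ |c_n|^2.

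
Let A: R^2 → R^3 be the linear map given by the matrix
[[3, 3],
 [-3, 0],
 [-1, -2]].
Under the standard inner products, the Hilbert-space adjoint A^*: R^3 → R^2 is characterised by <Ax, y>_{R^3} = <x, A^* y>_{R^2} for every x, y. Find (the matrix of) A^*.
A^* = A^T =
[[3, -3, -1],
 [3, 0, -2]]

For real matrices with standard dot products, the defining identity <Ax, y> = <x, A^* y> gives (Ax)^T y = x^T (A^*) y, i.e. x^T A^T y = x^T (A^*) y. Since this holds for all x, y, we must have A^* = A^T. Therefore
A^* =
[[3, -3, -1],
 [3, 0, -2]].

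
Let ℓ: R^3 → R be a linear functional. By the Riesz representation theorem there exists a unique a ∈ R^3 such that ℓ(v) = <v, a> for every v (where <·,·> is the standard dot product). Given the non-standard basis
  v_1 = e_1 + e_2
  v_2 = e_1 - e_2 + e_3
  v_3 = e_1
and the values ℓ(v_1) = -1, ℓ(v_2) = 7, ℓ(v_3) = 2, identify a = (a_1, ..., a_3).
a = (2, -3, 2)

Write a = (a_1, ..., a_3) in the standard basis. For each basis vector v_i, ℓ(v_i) = <v_i, a> is a linear equation in the a_j's. Collect the n equations into a matrix system V a = ℓ, where row i of V is v_i (expressed in the standard basis). Since V is invertible (lower-triangular with 1s on the diagonal, up to permutation), solve by back-substitution:
  V =
[[1, 1, 0],
 [1, -1, 1],
 [1, 0, 0]]
  V a = (-1, 7, 2)
Solving gives a = (2, -3, 2).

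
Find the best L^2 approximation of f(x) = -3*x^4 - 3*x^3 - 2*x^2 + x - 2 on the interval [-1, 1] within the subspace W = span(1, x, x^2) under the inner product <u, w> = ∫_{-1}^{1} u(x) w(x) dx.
g(x) = -32*x^2/7 - 4*x/5 - 61/35

The best approximation g ∈ W is the orthogonal projection of f onto W. Writing g = a_0 + a_1 x + a_2 x^2, the coefficients solve the normal equations G · a = b where
  G_{ij} = <φ_i, φ_j> and b_i = <f, φ_i>, with φ_0 = 1, φ_1 = x, φ_2 = x^2.
G =
  [2, 0, 2/3]
  [0, 2/3, 0]
  [2/3, 0, 2/5],
b = (-98/15, -8/15, -314/105).
Solving gives a_0 = -61/35, a_1 = -4/5, a_2 = -32/7, so
  g(x) = -32*x^2/7 - 4*x/5 - 61/35.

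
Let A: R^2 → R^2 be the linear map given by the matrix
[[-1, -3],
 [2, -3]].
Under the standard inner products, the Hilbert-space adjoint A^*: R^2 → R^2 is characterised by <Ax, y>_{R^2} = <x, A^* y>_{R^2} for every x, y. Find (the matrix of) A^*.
A^* = A^T =
[[-1, 2],
 [-3, -3]]

For real matrices with standard dot products, the defining identity <Ax, y> = <x, A^* y> gives (Ax)^T y = x^T (A^*) y, i.e. x^T A^T y = x^T (A^*) y. Since this holds for all x, y, we must have A^* = A^T. Therefore
A^* =
[[-1, 2],
 [-3, -3]].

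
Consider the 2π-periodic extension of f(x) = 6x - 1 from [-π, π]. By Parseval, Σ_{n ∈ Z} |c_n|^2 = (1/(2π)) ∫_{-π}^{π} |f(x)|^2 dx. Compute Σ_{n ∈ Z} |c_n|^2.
Σ |c_n|^2 = 12π^2 + 1

Expand and integrate term by term over [-π, π]:
  ∫ (6x)^2 dx = 36·(2π^3/3); ∫ 2·6·(-1)·x dx = 0 (odd integrand); ∫ (-1)^2 dx = 1·2π.
So (1/(2π)) ∫_{-π}^{π} (6x - 1)^2 dx = 36π^2/3 + 1 = 12π^2 + 1.
Parseval ⇒ Σ |c_n|^2 = 12π^2 + 1.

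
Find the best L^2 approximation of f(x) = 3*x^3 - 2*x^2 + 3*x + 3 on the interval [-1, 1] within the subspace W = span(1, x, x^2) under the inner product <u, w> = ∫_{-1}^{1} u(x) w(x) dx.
g(x) = -2*x^2 + 24*x/5 + 3

The best approximation g ∈ W is the orthogonal projection of f onto W. Writing g = a_0 + a_1 x + a_2 x^2, the coefficients solve the normal equations G · a = b where
  G_{ij} = <φ_i, φ_j> and b_i = <f, φ_i>, with φ_0 = 1, φ_1 = x, φ_2 = x^2.
G =
  [2, 0, 2/3]
  [0, 2/3, 0]
  [2/3, 0, 2/5],
b = (14/3, 16/5, 6/5).
Solving gives a_0 = 3, a_1 = 24/5, a_2 = -2, so
  g(x) = -2*x^2 + 24*x/5 + 3.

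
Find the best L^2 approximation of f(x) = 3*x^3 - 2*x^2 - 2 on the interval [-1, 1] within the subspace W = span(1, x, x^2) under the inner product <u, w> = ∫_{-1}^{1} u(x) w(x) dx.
g(x) = -2*x^2 + 9*x/5 - 2

The best approximation g ∈ W is the orthogonal projection of f onto W. Writing g = a_0 + a_1 x + a_2 x^2, the coefficients solve the normal equations G · a = b where
  G_{ij} = <φ_i, φ_j> and b_i = <f, φ_i>, with φ_0 = 1, φ_1 = x, φ_2 = x^2.
G =
  [2, 0, 2/3]
  [0, 2/3, 0]
  [2/3, 0, 2/5],
b = (-16/3, 6/5, -32/15).
Solving gives a_0 = -2, a_1 = 9/5, a_2 = -2, so
  g(x) = -2*x^2 + 9*x/5 - 2.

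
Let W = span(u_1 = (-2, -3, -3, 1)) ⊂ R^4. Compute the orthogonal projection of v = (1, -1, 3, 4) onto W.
proj_W(v) = (8/23, 12/23, 12/23, -4/23)

Set up U = [u_1 | ... | u_1] ∈ R^(4×1). The projector onto W = col(U) is P = U (U^T U)^(-1) U^T.
Compute U^T U =
  [23],
and U^T v = (-4).
Solve U^T U · c = U^T v for the coefficients: c = (-4/23). The projection is proj_W(v) = U c.
Check: (v - proj_W(v)) · u_1 = 0  (should be 0).
Result: proj_W(v) = (8/23, 12/23, 12/23, -4/23).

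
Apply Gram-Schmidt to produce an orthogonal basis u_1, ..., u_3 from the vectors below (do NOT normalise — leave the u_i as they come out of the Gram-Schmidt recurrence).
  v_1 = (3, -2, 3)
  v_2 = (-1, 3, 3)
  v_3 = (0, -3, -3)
Orthogonal basis:
  u_1 = (3, -2, 3)
  u_2 = (-1, 3, 3)
  u_3 = (-225/418, -90/209, 105/418)

Apply the Gram-Schmidt recurrence
  u_1 = v_1
  u_i = v_i − Σ_{j<i} ((v_i · u_j) / (u_j · u_j)) · u_j.

Step by step this gives:
  u_1 = (3, -2, 3)
  u_2 = (-1, 3, 3)
  u_3 = (-225/418, -90/209, 105/418)

Orthogonality check:
  u_2 · u_1 = 0 (should be 0)
  u_3 · u_1 = 0 (should be 0)
  u_3 · u_2 = 0 (should be 0)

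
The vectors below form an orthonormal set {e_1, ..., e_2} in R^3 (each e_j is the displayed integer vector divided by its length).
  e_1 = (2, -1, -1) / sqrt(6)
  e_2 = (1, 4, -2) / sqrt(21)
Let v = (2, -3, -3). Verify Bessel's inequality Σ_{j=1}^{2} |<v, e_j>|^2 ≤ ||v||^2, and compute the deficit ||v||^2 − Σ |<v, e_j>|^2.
Σ |<v, e_j>|^2 = 122/7; ||v||^2 = 22; deficit = 32/7

Write each e_j = u_j / sqrt(<u_j, u_j>) where u_j is the displayed integer vector. Then <v, e_j> = <v, u_j> / sqrt(<u_j, u_j>), so |<v, e_j>|^2 = <v, u_j>^2 / <u_j, u_j>.
Coefficients: <v, e_1> = 10/sqrt(6), <v, e_2> = -4/sqrt(21).
Square and sum: Σ |<v, e_j>|^2 = 122/7.
Compute ||v||^2 = v·v = 22.
Deficit = 22 − 122/7 = 32/7 ≥ 0, confirming Bessel's inequality. (The deficit equals ||v − Σ <v,e_j> e_j||^2, the squared distance from v to span{e_j}.)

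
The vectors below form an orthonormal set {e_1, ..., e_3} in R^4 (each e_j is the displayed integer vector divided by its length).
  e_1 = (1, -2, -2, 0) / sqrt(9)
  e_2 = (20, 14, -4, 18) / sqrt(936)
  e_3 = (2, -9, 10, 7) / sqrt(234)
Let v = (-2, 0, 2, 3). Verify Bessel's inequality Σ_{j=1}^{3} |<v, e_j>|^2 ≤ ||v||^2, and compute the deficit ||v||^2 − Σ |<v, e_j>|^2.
Σ |<v, e_j>|^2 = 89/9; ||v||^2 = 17; deficit = 64/9

Write each e_j = u_j / sqrt(<u_j, u_j>) where u_j is the displayed integer vector. Then <v, e_j> = <v, u_j> / sqrt(<u_j, u_j>), so |<v, e_j>|^2 = <v, u_j>^2 / <u_j, u_j>.
Coefficients: <v, e_1> = -6/sqrt(9), <v, e_2> = 6/sqrt(936), <v, e_3> = 37/sqrt(234).
Square and sum: Σ |<v, e_j>|^2 = 89/9.
Compute ||v||^2 = v·v = 17.
Deficit = 17 − 89/9 = 64/9 ≥ 0, confirming Bessel's inequality. (The deficit equals ||v − Σ <v,e_j> e_j||^2, the squared distance from v to span{e_j}.)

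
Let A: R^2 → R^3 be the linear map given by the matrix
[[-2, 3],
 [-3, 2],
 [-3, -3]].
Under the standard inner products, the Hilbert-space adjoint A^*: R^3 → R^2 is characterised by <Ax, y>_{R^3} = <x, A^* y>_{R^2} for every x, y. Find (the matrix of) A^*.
A^* = A^T =
[[-2, -3, -3],
 [3, 2, -3]]

For real matrices with standard dot products, the defining identity <Ax, y> = <x, A^* y> gives (Ax)^T y = x^T (A^*) y, i.e. x^T A^T y = x^T (A^*) y. Since this holds for all x, y, we must have A^* = A^T. Therefore
A^* =
[[-2, -3, -3],
 [3, 2, -3]].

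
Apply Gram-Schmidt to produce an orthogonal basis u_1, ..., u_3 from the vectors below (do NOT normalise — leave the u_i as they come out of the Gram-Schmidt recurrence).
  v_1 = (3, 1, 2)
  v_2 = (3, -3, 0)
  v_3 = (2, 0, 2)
Orthogonal basis:
  u_1 = (3, 1, 2)
  u_2 = (12/7, -24/7, -6/7)
  u_3 = (-1/3, -1/3, 2/3)

Apply the Gram-Schmidt recurrence
  u_1 = v_1
  u_i = v_i − Σ_{j<i} ((v_i · u_j) / (u_j · u_j)) · u_j.

Step by step this gives:
  u_1 = (3, 1, 2)
  u_2 = (12/7, -24/7, -6/7)
  u_3 = (-1/3, -1/3, 2/3)

Orthogonality check:
  u_2 · u_1 = 0 (should be 0)
  u_3 · u_1 = 0 (should be 0)
  u_3 · u_2 = 0 (should be 0)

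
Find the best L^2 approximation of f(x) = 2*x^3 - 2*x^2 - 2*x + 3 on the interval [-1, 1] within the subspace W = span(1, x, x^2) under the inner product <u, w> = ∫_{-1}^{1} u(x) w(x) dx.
g(x) = -2*x^2 - 4*x/5 + 3

The best approximation g ∈ W is the orthogonal projection of f onto W. Writing g = a_0 + a_1 x + a_2 x^2, the coefficients solve the normal equations G · a = b where
  G_{ij} = <φ_i, φ_j> and b_i = <f, φ_i>, with φ_0 = 1, φ_1 = x, φ_2 = x^2.
G =
  [2, 0, 2/3]
  [0, 2/3, 0]
  [2/3, 0, 2/5],
b = (14/3, -8/15, 6/5).
Solving gives a_0 = 3, a_1 = -4/5, a_2 = -2, so
  g(x) = -2*x^2 - 4*x/5 + 3.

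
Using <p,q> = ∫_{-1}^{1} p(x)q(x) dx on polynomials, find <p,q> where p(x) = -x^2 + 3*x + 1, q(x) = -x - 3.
<p,q> = -6

Expand the product: p(x)·q(x) = x^3 - 10*x - 3.
∫_{-1}^{1} of each monomial x^k gives [2/(k+1) if k even, 0 if k odd]. Integrating term-by-term (or equivalently evaluating the antiderivative F(x) = x^4/4 - 5*x^2 - 3*x at the endpoints):
  F(1) − F(−1) = -31/4 − (-7/4) = -6.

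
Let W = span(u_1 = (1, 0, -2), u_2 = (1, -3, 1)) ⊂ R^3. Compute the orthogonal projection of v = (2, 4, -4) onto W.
proj_W(v) = (2/3, 10/3, -14/3)

Set up U = [u_1 | ... | u_2] ∈ R^(3×2). The projector onto W = col(U) is P = U (U^T U)^(-1) U^T.
Compute U^T U =
  [5, -1]
  [-1, 11],
and U^T v = (10, -14).
Solve U^T U · c = U^T v for the coefficients: c = (16/9, -10/9). The projection is proj_W(v) = U c.
Check: (v - proj_W(v)) · u_1 = 0  (should be 0).
Check: (v - proj_W(v)) · u_2 = 0  (should be 0).
Result: proj_W(v) = (2/3, 10/3, -14/3).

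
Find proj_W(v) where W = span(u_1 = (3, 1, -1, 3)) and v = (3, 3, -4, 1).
proj_W(v) = (57/20, 19/20, -19/20, 57/20)

Set up U = [u_1 | ... | u_1] ∈ R^(4×1). The projector onto W = col(U) is P = U (U^T U)^(-1) U^T.
Compute U^T U =
  [20],
and U^T v = (19).
Solve U^T U · c = U^T v for the coefficients: c = (19/20). The projection is proj_W(v) = U c.
Check: (v - proj_W(v)) · u_1 = 0  (should be 0).
Result: proj_W(v) = (57/20, 19/20, -19/20, 57/20).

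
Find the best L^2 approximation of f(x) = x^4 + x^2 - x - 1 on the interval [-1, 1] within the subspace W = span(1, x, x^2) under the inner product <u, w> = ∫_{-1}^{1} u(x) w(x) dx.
g(x) = 13*x^2/7 - x - 38/35

The best approximation g ∈ W is the orthogonal projection of f onto W. Writing g = a_0 + a_1 x + a_2 x^2, the coefficients solve the normal equations G · a = b where
  G_{ij} = <φ_i, φ_j> and b_i = <f, φ_i>, with φ_0 = 1, φ_1 = x, φ_2 = x^2.
G =
  [2, 0, 2/3]
  [0, 2/3, 0]
  [2/3, 0, 2/5],
b = (-14/15, -2/3, 2/105).
Solving gives a_0 = -38/35, a_1 = -1, a_2 = 13/7, so
  g(x) = 13*x^2/7 - x - 38/35.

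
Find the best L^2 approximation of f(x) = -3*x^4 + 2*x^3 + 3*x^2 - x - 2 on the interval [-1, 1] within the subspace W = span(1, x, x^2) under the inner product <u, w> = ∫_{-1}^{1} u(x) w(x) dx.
g(x) = 3*x^2/7 + x/5 - 61/35

The best approximation g ∈ W is the orthogonal projection of f onto W. Writing g = a_0 + a_1 x + a_2 x^2, the coefficients solve the normal equations G · a = b where
  G_{ij} = <φ_i, φ_j> and b_i = <f, φ_i>, with φ_0 = 1, φ_1 = x, φ_2 = x^2.
G =
  [2, 0, 2/3]
  [0, 2/3, 0]
  [2/3, 0, 2/5],
b = (-16/5, 2/15, -104/105).
Solving gives a_0 = -61/35, a_1 = 1/5, a_2 = 3/7, so
  g(x) = 3*x^2/7 + x/5 - 61/35.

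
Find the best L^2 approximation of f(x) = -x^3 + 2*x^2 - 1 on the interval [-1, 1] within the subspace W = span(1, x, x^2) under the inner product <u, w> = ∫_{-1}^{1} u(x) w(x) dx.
g(x) = 2*x^2 - 3*x/5 - 1

The best approximation g ∈ W is the orthogonal projection of f onto W. Writing g = a_0 + a_1 x + a_2 x^2, the coefficients solve the normal equations G · a = b where
  G_{ij} = <φ_i, φ_j> and b_i = <f, φ_i>, with φ_0 = 1, φ_1 = x, φ_2 = x^2.
G =
  [2, 0, 2/3]
  [0, 2/3, 0]
  [2/3, 0, 2/5],
b = (-2/3, -2/5, 2/15).
Solving gives a_0 = -1, a_1 = -3/5, a_2 = 2, so
  g(x) = 2*x^2 - 3*x/5 - 1.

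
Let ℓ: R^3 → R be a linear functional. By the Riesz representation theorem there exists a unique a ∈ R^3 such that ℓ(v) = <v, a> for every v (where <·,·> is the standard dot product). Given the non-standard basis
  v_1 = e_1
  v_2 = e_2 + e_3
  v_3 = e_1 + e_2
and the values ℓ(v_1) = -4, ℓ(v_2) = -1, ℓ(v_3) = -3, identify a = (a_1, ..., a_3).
a = (-4, 1, -2)

Write a = (a_1, ..., a_3) in the standard basis. For each basis vector v_i, ℓ(v_i) = <v_i, a> is a linear equation in the a_j's. Collect the n equations into a matrix system V a = ℓ, where row i of V is v_i (expressed in the standard basis). Since V is invertible (lower-triangular with 1s on the diagonal, up to permutation), solve by back-substitution:
  V =
[[1, 0, 0],
 [0, 1, 1],
 [1, 1, 0]]
  V a = (-4, -1, -3)
Solving gives a = (-4, 1, -2).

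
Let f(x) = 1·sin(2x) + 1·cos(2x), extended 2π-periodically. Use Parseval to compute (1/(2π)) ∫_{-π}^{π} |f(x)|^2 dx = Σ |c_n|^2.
Σ |c_n|^2 = 1

Expand |f|^2 and use orthogonality of {sin(nx), cos(mx)} on [-π, π]:
  ∫_{-π}^{π} sin(nx)^2 dx = π, ∫ cos(mx)^2 dx = π, and cross terms integrate to 0.
So ∫_{-π}^{π} f(x)^2 dx = 1^2 · π + 1^2 · π = (1 + 1)π.
Divide by 2π: (1 + 1)/2 = 1.
By Parseval, this equals Σ |c_n|^2.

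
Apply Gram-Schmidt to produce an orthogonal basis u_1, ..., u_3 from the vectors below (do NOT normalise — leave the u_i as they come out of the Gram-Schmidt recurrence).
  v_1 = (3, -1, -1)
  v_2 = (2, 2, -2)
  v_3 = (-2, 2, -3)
Orthogonal basis:
  u_1 = (3, -1, -1)
  u_2 = (4/11, 28/11, -16/11)
  u_3 = (-1, -1, -2)

Apply the Gram-Schmidt recurrence
  u_1 = v_1
  u_i = v_i − Σ_{j<i} ((v_i · u_j) / (u_j · u_j)) · u_j.

Step by step this gives:
  u_1 = (3, -1, -1)
  u_2 = (4/11, 28/11, -16/11)
  u_3 = (-1, -1, -2)

Orthogonality check:
  u_2 · u_1 = 0 (should be 0)
  u_3 · u_1 = 0 (should be 0)
  u_3 · u_2 = 0 (should be 0)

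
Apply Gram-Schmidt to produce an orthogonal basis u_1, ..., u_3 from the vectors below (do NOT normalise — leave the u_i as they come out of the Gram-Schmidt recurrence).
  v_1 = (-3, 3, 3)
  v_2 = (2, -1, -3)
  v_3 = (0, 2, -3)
Orthogonal basis:
  u_1 = (-3, 3, 3)
  u_2 = (0, 1, -1)
  u_3 = (-1/3, -1/6, -1/6)

Apply the Gram-Schmidt recurrence
  u_1 = v_1
  u_i = v_i − Σ_{j<i} ((v_i · u_j) / (u_j · u_j)) · u_j.

Step by step this gives:
  u_1 = (-3, 3, 3)
  u_2 = (0, 1, -1)
  u_3 = (-1/3, -1/6, -1/6)

Orthogonality check:
  u_2 · u_1 = 0 (should be 0)
  u_3 · u_1 = 0 (should be 0)
  u_3 · u_2 = 0 (should be 0)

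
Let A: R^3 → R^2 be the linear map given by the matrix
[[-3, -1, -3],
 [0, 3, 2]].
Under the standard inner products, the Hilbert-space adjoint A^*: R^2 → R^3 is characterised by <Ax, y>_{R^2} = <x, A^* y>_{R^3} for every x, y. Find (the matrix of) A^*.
A^* = A^T =
[[-3, 0],
 [-1, 3],
 [-3, 2]]

For real matrices with standard dot products, the defining identity <Ax, y> = <x, A^* y> gives (Ax)^T y = x^T (A^*) y, i.e. x^T A^T y = x^T (A^*) y. Since this holds for all x, y, we must have A^* = A^T. Therefore
A^* =
[[-3, 0],
 [-1, 3],
 [-3, 2]].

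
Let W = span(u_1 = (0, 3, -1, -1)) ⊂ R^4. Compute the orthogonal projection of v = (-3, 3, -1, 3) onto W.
proj_W(v) = (0, 21/11, -7/11, -7/11)

Set up U = [u_1 | ... | u_1] ∈ R^(4×1). The projector onto W = col(U) is P = U (U^T U)^(-1) U^T.
Compute U^T U =
  [11],
and U^T v = (7).
Solve U^T U · c = U^T v for the coefficients: c = (7/11). The projection is proj_W(v) = U c.
Check: (v - proj_W(v)) · u_1 = 0  (should be 0).
Result: proj_W(v) = (0, 21/11, -7/11, -7/11).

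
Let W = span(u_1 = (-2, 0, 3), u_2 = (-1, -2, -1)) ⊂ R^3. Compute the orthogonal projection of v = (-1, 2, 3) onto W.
proj_W(v) = (-53/77, 134/77, 247/77)

Set up U = [u_1 | ... | u_2] ∈ R^(3×2). The projector onto W = col(U) is P = U (U^T U)^(-1) U^T.
Compute U^T U =
  [13, -1]
  [-1, 6],
and U^T v = (11, -6).
Solve U^T U · c = U^T v for the coefficients: c = (60/77, -67/77). The projection is proj_W(v) = U c.
Check: (v - proj_W(v)) · u_1 = 0  (should be 0).
Check: (v - proj_W(v)) · u_2 = 0  (should be 0).
Result: proj_W(v) = (-53/77, 134/77, 247/77).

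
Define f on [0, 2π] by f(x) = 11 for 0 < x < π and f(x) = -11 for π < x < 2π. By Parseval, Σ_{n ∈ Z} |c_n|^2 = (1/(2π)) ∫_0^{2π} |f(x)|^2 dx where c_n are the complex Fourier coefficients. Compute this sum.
Σ |c_n|^2 = 121

Parseval equates the L^2 energy of f (normalised by 1/(2π)) with the ℓ^2 sum of its Fourier coefficients: (1/(2π)) ∫_0^{2π} |f|^2 = Σ |c_n|^2.
Compute the left side: (1/(2π)) [∫_0^π 11^2 dx + ∫_π^{2π} (-11)^2 dx] = (1/(2π)) · (121π + 121π) = (121 + 121)/2 = 121.
So Σ_{n ∈ Z} |c_n|^2 = 121.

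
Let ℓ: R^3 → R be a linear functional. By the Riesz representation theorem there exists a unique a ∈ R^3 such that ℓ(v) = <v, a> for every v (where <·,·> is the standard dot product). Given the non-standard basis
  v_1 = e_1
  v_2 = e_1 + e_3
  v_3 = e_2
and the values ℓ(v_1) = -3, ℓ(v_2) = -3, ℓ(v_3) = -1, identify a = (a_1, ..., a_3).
a = (-3, -1, 0)

Write a = (a_1, ..., a_3) in the standard basis. For each basis vector v_i, ℓ(v_i) = <v_i, a> is a linear equation in the a_j's. Collect the n equations into a matrix system V a = ℓ, where row i of V is v_i (expressed in the standard basis). Since V is invertible (lower-triangular with 1s on the diagonal, up to permutation), solve by back-substitution:
  V =
[[1, 0, 0],
 [1, 0, 1],
 [0, 1, 0]]
  V a = (-3, -3, -1)
Solving gives a = (-3, -1, 0).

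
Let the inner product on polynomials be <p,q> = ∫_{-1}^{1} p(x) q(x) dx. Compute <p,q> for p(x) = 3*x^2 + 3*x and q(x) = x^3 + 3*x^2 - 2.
<p,q> = 4/5

Expand the product: p(x)·q(x) = 3*x^5 + 12*x^4 + 9*x^3 - 6*x^2 - 6*x.
∫_{-1}^{1} of each monomial x^k gives [2/(k+1) if k even, 0 if k odd]. Integrating term-by-term (or equivalently evaluating the antiderivative F(x) = x^6/2 + 12*x^5/5 + 9*x^4/4 - 2*x^3 - 3*x^2 at the endpoints):
  F(1) − F(−1) = 3/20 − (-13/20) = 4/5.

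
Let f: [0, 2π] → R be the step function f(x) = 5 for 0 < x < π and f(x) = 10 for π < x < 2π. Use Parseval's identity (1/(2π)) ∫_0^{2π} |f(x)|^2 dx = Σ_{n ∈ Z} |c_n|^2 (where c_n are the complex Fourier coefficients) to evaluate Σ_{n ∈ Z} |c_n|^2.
Σ |c_n|^2 = 125/2

Parseval equates the L^2 energy of f (normalised by 1/(2π)) with the ℓ^2 sum of its Fourier coefficients: (1/(2π)) ∫_0^{2π} |f|^2 = Σ |c_n|^2.
Compute the left side: (1/(2π)) [∫_0^π 5^2 dx + ∫_π^{2π} 10^2 dx] = (1/(2π)) · (25π + 100π) = (25 + 100)/2 = 125/2.
So Σ_{n ∈ Z} |c_n|^2 = 125/2.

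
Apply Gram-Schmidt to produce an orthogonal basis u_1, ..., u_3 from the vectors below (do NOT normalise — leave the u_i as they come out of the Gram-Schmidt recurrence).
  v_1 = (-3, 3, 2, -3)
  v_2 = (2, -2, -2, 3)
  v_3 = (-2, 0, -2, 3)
Orthogonal basis:
  u_1 = (-3, 3, 2, -3)
  u_2 = (-13/31, 13/31, -12/31, 18/31)
  u_3 = (-1, -1, 0, 0)

Apply the Gram-Schmidt recurrence
  u_1 = v_1
  u_i = v_i − Σ_{j<i} ((v_i · u_j) / (u_j · u_j)) · u_j.

Step by step this gives:
  u_1 = (-3, 3, 2, -3)
  u_2 = (-13/31, 13/31, -12/31, 18/31)
  u_3 = (-1, -1, 0, 0)

Orthogonality check:
  u_2 · u_1 = 0 (should be 0)
  u_3 · u_1 = 0 (should be 0)
  u_3 · u_2 = 0 (should be 0)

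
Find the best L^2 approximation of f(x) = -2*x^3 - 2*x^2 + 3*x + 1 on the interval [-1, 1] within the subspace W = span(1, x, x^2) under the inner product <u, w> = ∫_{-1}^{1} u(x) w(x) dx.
g(x) = -2*x^2 + 9*x/5 + 1

The best approximation g ∈ W is the orthogonal projection of f onto W. Writing g = a_0 + a_1 x + a_2 x^2, the coefficients solve the normal equations G · a = b where
  G_{ij} = <φ_i, φ_j> and b_i = <f, φ_i>, with φ_0 = 1, φ_1 = x, φ_2 = x^2.
G =
  [2, 0, 2/3]
  [0, 2/3, 0]
  [2/3, 0, 2/5],
b = (2/3, 6/5, -2/15).
Solving gives a_0 = 1, a_1 = 9/5, a_2 = -2, so
  g(x) = -2*x^2 + 9*x/5 + 1.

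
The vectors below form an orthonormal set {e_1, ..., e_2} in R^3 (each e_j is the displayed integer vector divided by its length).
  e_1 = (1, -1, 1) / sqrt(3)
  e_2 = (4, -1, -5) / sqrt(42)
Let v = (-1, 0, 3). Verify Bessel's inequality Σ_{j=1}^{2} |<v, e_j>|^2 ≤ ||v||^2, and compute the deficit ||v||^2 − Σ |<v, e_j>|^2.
Σ |<v, e_j>|^2 = 139/14; ||v||^2 = 10; deficit = 1/14

Write each e_j = u_j / sqrt(<u_j, u_j>) where u_j is the displayed integer vector. Then <v, e_j> = <v, u_j> / sqrt(<u_j, u_j>), so |<v, e_j>|^2 = <v, u_j>^2 / <u_j, u_j>.
Coefficients: <v, e_1> = 2/sqrt(3), <v, e_2> = -19/sqrt(42).
Square and sum: Σ |<v, e_j>|^2 = 139/14.
Compute ||v||^2 = v·v = 10.
Deficit = 10 − 139/14 = 1/14 ≥ 0, confirming Bessel's inequality. (The deficit equals ||v − Σ <v,e_j> e_j||^2, the squared distance from v to span{e_j}.)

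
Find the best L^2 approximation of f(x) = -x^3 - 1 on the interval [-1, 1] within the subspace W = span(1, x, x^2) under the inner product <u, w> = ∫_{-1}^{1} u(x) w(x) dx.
g(x) = -3*x/5 - 1

The best approximation g ∈ W is the orthogonal projection of f onto W. Writing g = a_0 + a_1 x + a_2 x^2, the coefficients solve the normal equations G · a = b where
  G_{ij} = <φ_i, φ_j> and b_i = <f, φ_i>, with φ_0 = 1, φ_1 = x, φ_2 = x^2.
G =
  [2, 0, 2/3]
  [0, 2/3, 0]
  [2/3, 0, 2/5],
b = (-2, -2/5, -2/3).
Solving gives a_0 = -1, a_1 = -3/5, a_2 = 0, so
  g(x) = -3*x/5 - 1.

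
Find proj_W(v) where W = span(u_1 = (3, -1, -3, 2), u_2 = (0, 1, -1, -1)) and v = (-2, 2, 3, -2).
proj_W(v) = (-63/23, 86/69, 166/69, -149/69)

Set up U = [u_1 | ... | u_2] ∈ R^(4×2). The projector onto W = col(U) is P = U (U^T U)^(-1) U^T.
Compute U^T U =
  [23, 0]
  [0, 3],
and U^T v = (-21, 1).
Solve U^T U · c = U^T v for the coefficients: c = (-21/23, 1/3). The projection is proj_W(v) = U c.
Check: (v - proj_W(v)) · u_1 = 0  (should be 0).
Check: (v - proj_W(v)) · u_2 = 0  (should be 0).
Result: proj_W(v) = (-63/23, 86/69, 166/69, -149/69).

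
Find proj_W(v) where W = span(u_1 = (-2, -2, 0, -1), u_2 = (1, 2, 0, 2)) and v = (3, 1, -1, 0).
proj_W(v) = (45/17, 26/17, 0, -6/17)

Set up U = [u_1 | ... | u_2] ∈ R^(4×2). The projector onto W = col(U) is P = U (U^T U)^(-1) U^T.
Compute U^T U =
  [9, -8]
  [-8, 9],
and U^T v = (-8, 5).
Solve U^T U · c = U^T v for the coefficients: c = (-32/17, -19/17). The projection is proj_W(v) = U c.
Check: (v - proj_W(v)) · u_1 = 0  (should be 0).
Check: (v - proj_W(v)) · u_2 = 0  (should be 0).
Result: proj_W(v) = (45/17, 26/17, 0, -6/17).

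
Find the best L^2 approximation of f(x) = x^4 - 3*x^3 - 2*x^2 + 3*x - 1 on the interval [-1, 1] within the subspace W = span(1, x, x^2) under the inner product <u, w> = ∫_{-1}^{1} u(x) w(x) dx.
g(x) = -8*x^2/7 + 6*x/5 - 38/35

The best approximation g ∈ W is the orthogonal projection of f onto W. Writing g = a_0 + a_1 x + a_2 x^2, the coefficients solve the normal equations G · a = b where
  G_{ij} = <φ_i, φ_j> and b_i = <f, φ_i>, with φ_0 = 1, φ_1 = x, φ_2 = x^2.
G =
  [2, 0, 2/3]
  [0, 2/3, 0]
  [2/3, 0, 2/5],
b = (-44/15, 4/5, -124/105).
Solving gives a_0 = -38/35, a_1 = 6/5, a_2 = -8/7, so
  g(x) = -8*x^2/7 + 6*x/5 - 38/35.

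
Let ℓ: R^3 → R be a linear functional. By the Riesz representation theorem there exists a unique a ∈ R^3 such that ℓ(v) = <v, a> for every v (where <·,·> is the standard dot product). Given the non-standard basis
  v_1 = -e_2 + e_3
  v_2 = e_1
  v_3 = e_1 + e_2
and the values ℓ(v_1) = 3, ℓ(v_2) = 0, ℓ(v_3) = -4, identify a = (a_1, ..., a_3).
a = (0, -4, -1)

Write a = (a_1, ..., a_3) in the standard basis. For each basis vector v_i, ℓ(v_i) = <v_i, a> is a linear equation in the a_j's. Collect the n equations into a matrix system V a = ℓ, where row i of V is v_i (expressed in the standard basis). Since V is invertible (lower-triangular with 1s on the diagonal, up to permutation), solve by back-substitution:
  V =
[[0, -1, 1],
 [1, 0, 0],
 [1, 1, 0]]
  V a = (3, 0, -4)
Solving gives a = (0, -4, -1).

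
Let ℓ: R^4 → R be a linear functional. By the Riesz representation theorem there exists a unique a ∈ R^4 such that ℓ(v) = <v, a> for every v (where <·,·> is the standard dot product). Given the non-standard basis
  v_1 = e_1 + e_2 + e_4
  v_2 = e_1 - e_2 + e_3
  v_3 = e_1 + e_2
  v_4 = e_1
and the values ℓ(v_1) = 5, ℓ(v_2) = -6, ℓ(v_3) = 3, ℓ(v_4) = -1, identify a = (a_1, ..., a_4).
a = (-1, 4, -1, 2)

Write a = (a_1, ..., a_4) in the standard basis. For each basis vector v_i, ℓ(v_i) = <v_i, a> is a linear equation in the a_j's. Collect the n equations into a matrix system V a = ℓ, where row i of V is v_i (expressed in the standard basis). Since V is invertible (lower-triangular with 1s on the diagonal, up to permutation), solve by back-substitution:
  V =
[[1, 1, 0, 1],
 [1, -1, 1, 0],
 [1, 1, 0, 0],
 [1, 0, 0, 0]]
  V a = (5, -6, 3, -1)
Solving gives a = (-1, 4, -1, 2).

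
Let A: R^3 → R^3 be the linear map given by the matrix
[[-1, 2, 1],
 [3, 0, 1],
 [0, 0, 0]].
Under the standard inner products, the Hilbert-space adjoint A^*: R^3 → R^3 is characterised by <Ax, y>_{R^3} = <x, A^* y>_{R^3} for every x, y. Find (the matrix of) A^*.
A^* = A^T =
[[-1, 3, 0],
 [2, 0, 0],
 [1, 1, 0]]

For real matrices with standard dot products, the defining identity <Ax, y> = <x, A^* y> gives (Ax)^T y = x^T (A^*) y, i.e. x^T A^T y = x^T (A^*) y. Since this holds for all x, y, we must have A^* = A^T. Therefore
A^* =
[[-1, 3, 0],
 [2, 0, 0],
 [1, 1, 0]].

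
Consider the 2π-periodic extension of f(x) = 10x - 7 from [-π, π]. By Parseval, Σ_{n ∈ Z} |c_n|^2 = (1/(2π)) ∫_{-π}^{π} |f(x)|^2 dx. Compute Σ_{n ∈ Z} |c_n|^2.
Σ |c_n|^2 = 100π^2/3 + 49

Expand and integrate term by term over [-π, π]:
  ∫ (10x)^2 dx = 100·(2π^3/3); ∫ 2·10·(-7)·x dx = 0 (odd integrand); ∫ (-7)^2 dx = 49·2π.
So (1/(2π)) ∫_{-π}^{π} (10x - 7)^2 dx = 100π^2/3 + 49 = 100π^2/3 + 49.
Parseval ⇒ Σ |c_n|^2 = 100π^2/3 + 49.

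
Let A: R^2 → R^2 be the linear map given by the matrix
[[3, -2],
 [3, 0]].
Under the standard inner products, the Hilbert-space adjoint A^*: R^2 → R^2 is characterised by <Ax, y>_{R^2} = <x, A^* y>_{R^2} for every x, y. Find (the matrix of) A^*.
A^* = A^T =
[[3, 3],
 [-2, 0]]

For real matrices with standard dot products, the defining identity <Ax, y> = <x, A^* y> gives (Ax)^T y = x^T (A^*) y, i.e. x^T A^T y = x^T (A^*) y. Since this holds for all x, y, we must have A^* = A^T. Therefore
A^* =
[[3, 3],
 [-2, 0]].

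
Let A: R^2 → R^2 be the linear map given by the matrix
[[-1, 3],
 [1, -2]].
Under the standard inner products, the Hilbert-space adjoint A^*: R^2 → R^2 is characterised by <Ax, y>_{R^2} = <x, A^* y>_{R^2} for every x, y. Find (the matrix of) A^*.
A^* = A^T =
[[-1, 1],
 [3, -2]]

For real matrices with standard dot products, the defining identity <Ax, y> = <x, A^* y> gives (Ax)^T y = x^T (A^*) y, i.e. x^T A^T y = x^T (A^*) y. Since this holds for all x, y, we must have A^* = A^T. Therefore
A^* =
[[-1, 1],
 [3, -2]].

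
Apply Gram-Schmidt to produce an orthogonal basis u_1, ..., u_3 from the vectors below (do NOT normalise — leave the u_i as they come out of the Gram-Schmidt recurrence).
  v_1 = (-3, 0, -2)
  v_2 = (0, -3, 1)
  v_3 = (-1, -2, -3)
Orthogonal basis:
  u_1 = (-3, 0, -2)
  u_2 = (-6/13, -3, 9/13)
  u_3 = (9/7, -9/14, -27/14)

Apply the Gram-Schmidt recurrence
  u_1 = v_1
  u_i = v_i − Σ_{j<i} ((v_i · u_j) / (u_j · u_j)) · u_j.

Step by step this gives:
  u_1 = (-3, 0, -2)
  u_2 = (-6/13, -3, 9/13)
  u_3 = (9/7, -9/14, -27/14)

Orthogonality check:
  u_2 · u_1 = 0 (should be 0)
  u_3 · u_1 = 0 (should be 0)
  u_3 · u_2 = 0 (should be 0)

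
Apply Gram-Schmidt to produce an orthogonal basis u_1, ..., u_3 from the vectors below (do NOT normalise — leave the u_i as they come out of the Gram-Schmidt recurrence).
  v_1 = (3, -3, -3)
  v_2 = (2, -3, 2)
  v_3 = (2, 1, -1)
Orthogonal basis:
  u_1 = (3, -3, -3)
  u_2 = (1, -2, 3)
  u_3 = (65/42, 26/21, 13/42)

Apply the Gram-Schmidt recurrence
  u_1 = v_1
  u_i = v_i − Σ_{j<i} ((v_i · u_j) / (u_j · u_j)) · u_j.

Step by step this gives:
  u_1 = (3, -3, -3)
  u_2 = (1, -2, 3)
  u_3 = (65/42, 26/21, 13/42)

Orthogonality check:
  u_2 · u_1 = 0 (should be 0)
  u_3 · u_1 = 0 (should be 0)
  u_3 · u_2 = 0 (should be 0)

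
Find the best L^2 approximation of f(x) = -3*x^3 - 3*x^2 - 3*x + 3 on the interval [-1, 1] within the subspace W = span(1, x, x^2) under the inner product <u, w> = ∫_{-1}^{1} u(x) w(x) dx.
g(x) = -3*x^2 - 24*x/5 + 3

The best approximation g ∈ W is the orthogonal projection of f onto W. Writing g = a_0 + a_1 x + a_2 x^2, the coefficients solve the normal equations G · a = b where
  G_{ij} = <φ_i, φ_j> and b_i = <f, φ_i>, with φ_0 = 1, φ_1 = x, φ_2 = x^2.
G =
  [2, 0, 2/3]
  [0, 2/3, 0]
  [2/3, 0, 2/5],
b = (4, -16/5, 4/5).
Solving gives a_0 = 3, a_1 = -24/5, a_2 = -3, so
  g(x) = -3*x^2 - 24*x/5 + 3.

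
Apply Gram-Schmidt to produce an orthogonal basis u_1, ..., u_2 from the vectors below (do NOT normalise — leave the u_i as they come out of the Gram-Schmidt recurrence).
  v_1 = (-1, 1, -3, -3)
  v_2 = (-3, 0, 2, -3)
Orthogonal basis:
  u_1 = (-1, 1, -3, -3)
  u_2 = (-27/10, -3/10, 29/10, -21/10)

Apply the Gram-Schmidt recurrence
  u_1 = v_1
  u_i = v_i − Σ_{j<i} ((v_i · u_j) / (u_j · u_j)) · u_j.

Step by step this gives:
  u_1 = (-1, 1, -3, -3)
  u_2 = (-27/10, -3/10, 29/10, -21/10)

Orthogonality check:
  u_2 · u_1 = 0 (should be 0)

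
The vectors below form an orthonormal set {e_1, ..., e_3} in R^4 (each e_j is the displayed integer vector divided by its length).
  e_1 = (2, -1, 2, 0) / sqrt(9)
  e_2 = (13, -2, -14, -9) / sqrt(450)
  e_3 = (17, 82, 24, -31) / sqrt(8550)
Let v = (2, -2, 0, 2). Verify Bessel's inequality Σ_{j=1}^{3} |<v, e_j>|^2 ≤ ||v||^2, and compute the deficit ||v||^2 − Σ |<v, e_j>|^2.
Σ |<v, e_j>|^2 = 164/19; ||v||^2 = 12; deficit = 64/19

Write each e_j = u_j / sqrt(<u_j, u_j>) where u_j is the displayed integer vector. Then <v, e_j> = <v, u_j> / sqrt(<u_j, u_j>), so |<v, e_j>|^2 = <v, u_j>^2 / <u_j, u_j>.
Coefficients: <v, e_1> = 6/sqrt(9), <v, e_2> = 12/sqrt(450), <v, e_3> = -192/sqrt(8550).
Square and sum: Σ |<v, e_j>|^2 = 164/19.
Compute ||v||^2 = v·v = 12.
Deficit = 12 − 164/19 = 64/19 ≥ 0, confirming Bessel's inequality. (The deficit equals ||v − Σ <v,e_j> e_j||^2, the squared distance from v to span{e_j}.)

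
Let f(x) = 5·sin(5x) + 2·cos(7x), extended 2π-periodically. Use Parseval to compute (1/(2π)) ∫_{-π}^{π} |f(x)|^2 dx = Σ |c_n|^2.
Σ |c_n|^2 = 29/2

Expand |f|^2 and use orthogonality of {sin(nx), cos(mx)} on [-π, π]:
  ∫_{-π}^{π} sin(nx)^2 dx = π, ∫ cos(mx)^2 dx = π, and cross terms integrate to 0.
So ∫_{-π}^{π} f(x)^2 dx = 5^2 · π + 2^2 · π = (25 + 4)π.
Divide by 2π: (25 + 4)/2 = 29/2.
By Parseval, this equals Σ |c_n|^2.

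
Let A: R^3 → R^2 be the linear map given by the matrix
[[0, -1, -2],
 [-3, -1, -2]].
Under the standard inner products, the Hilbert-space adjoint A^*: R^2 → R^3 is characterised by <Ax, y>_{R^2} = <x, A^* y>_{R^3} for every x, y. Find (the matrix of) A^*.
A^* = A^T =
[[0, -3],
 [-1, -1],
 [-2, -2]]

For real matrices with standard dot products, the defining identity <Ax, y> = <x, A^* y> gives (Ax)^T y = x^T (A^*) y, i.e. x^T A^T y = x^T (A^*) y. Since this holds for all x, y, we must have A^* = A^T. Therefore
A^* =
[[0, -3],
 [-1, -1],
 [-2, -2]].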